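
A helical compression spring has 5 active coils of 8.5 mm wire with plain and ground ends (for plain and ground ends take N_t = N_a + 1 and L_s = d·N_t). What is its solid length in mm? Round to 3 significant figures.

51.0 mm

plain and ground ends: N_t = N_a + 1 = 5 + 1 = 6
L_s = d·N_t = 8.5 × 6 = 51 mm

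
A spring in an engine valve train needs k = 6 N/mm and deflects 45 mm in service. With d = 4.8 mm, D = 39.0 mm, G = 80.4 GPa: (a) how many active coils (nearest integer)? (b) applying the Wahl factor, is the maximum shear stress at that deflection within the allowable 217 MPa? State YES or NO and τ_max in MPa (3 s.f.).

N_a = Gd⁴/(8D³k) = (80.4×10³)(4.8⁴)/(8·39.0³·6) = 14.99 → N_a = 15
Actual rate k = Gd⁴/(8D³·15) = 5.9958 N/mm
Working load F = kδ = 5.9958·45 = 269.81 N
C = 39.0/4.8 = 8.1250; K_W = (4C−1)/(4C−4)+0.615/C = 1.1810
τ_max = K_W·8FD/(πd³) = 1.1810·242.29 = 286.14 MPa
τ_max > 217 MPa → exceeds allowable

(a) 15 coils; (b) NO, τ_max = 286 MPa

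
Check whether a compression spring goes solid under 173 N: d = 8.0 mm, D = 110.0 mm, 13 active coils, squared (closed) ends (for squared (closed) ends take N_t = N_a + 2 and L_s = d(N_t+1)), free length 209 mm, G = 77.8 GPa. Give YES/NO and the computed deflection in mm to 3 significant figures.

NO, δ = 75.1 mm

k = Gd⁴/(8D³N_a) = (77.8×10³)(8.0⁴)/(8·110.0³·13) = 2.3021 N/mm
N_t = 15; L_s = 8.0·16 = 128 mm; δ_solid = L₀ − L_s = 209 − 128 = 81 mm
δ = F/k = 173/2.3021 = 75.148 mm
δ < δ_solid → spring does not go solid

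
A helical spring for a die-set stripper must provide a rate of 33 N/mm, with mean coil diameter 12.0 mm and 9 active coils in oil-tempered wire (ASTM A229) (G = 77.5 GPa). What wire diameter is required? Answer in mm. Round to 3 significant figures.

d = (8D³N_a·k / G)^(1/4) = (8·12.0³·9·33 / (77.5×10³))^0.25
  = (52.977)^0.25 = 2.6979 mm

2.70 mm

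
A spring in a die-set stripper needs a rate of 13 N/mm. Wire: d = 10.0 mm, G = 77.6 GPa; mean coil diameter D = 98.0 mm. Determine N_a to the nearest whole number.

8

N_a = Gd⁴/(8D³k) = (77.6×10³ × 10.0⁴)/(8 × 98.0³ × 13)
    = 7.76e+08 / 9.7884e+07 = 7.928 → 8 coils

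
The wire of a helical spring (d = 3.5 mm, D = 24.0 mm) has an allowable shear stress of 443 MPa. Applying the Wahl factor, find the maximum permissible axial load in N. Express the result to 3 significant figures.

255 N

C = D/d = 24.0/3.5 = 6.8571
K_W = (4C−1)/(4C−4) + 0.615/C = 26.429/23.429 + 0.0897 = 1.2177
τ_max = K·8FD/(πd³) → F_max = τ_allow·πd³/(8DK)
F_max = 443·π·3.5³/(8·24.0·1.2177) = 59670/233.81 = 255.21 N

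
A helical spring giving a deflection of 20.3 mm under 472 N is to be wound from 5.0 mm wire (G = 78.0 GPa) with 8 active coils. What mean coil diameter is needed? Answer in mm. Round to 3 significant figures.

Required rate k = F/δ = 472/20.3 = 23.251 N/mm
D = (Gd⁴/(8N_a·k))^(1/3) = (78.0×10³·5.0⁴/(8·8·23.251))^(1/3)
  = (32760.4)^(1/3) = 31.9975 mm

32.0 mm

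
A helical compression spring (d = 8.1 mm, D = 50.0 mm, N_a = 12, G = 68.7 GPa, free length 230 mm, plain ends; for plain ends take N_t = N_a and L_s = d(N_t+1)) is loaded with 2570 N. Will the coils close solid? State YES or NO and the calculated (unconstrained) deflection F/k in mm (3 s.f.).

k = Gd⁴/(8D³N_a) = (68.7×10³)(8.1⁴)/(8·50.0³·12) = 24.644 N/mm
N_t = 12; L_s = 8.1·13 = 105.3 mm; δ_solid = L₀ − L_s = 230 − 105.3 = 124.7 mm
δ = F/k = 2570/24.644 = 104.28 mm
δ < δ_solid → spring does not go solid

NO, δ = 104 mm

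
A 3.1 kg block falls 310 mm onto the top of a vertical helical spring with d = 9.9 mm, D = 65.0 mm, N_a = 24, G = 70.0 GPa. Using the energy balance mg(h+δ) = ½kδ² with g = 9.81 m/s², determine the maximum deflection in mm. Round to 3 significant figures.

40.9 mm

k = Gd⁴/(8D³N_a) = (70.0×10³)(9.9⁴)/(8·65.0³·24) = 12.753 N/mm
W = mg = 3.1 × 9.81 = 30.411 N
½kδ² − Wδ − Wh = 0 → δ = (W + √(W² + 2kWh))/k
δ = (30.411 + √(924.83 + 240447))/12.753 = (30.411 + 491.3)/12.753 = 40.91 mm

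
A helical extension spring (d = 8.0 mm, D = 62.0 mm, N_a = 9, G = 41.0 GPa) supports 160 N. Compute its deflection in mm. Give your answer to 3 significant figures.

16.3 mm

k = Gd⁴/(8D³N_a) = (41.0×10³)(8.0⁴)/(8·62.0³·9) = 9.7867 N/mm
δ = F/k = 160 / 9.7867 = 16.349 mm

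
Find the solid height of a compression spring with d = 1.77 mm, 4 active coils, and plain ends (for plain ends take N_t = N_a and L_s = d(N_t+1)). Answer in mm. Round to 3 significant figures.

8.85 mm

plain ends: N_t = N_a = 4
L_s = d·(N_t+1) = 1.77 × 5 = 8.85 mm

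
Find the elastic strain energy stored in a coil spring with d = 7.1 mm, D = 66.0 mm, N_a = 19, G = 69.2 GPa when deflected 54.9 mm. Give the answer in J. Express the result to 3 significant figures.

k = Gd⁴/(8D³N_a) = (69.2×10³)(7.1⁴)/(8·66.0³·19) = 4.0241 N/mm
U = ½kδ² = 0.5 × 4.0241 × 54.9² = 6064.3 N·mm = 6.0643 J

6.06 J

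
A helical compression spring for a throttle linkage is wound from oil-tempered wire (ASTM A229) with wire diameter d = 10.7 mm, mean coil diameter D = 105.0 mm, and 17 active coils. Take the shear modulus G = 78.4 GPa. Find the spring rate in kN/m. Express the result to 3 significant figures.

6.53 kN/m

k = Gd⁴/(8D³N_a) = (78.4×10³ × 10.7⁴) / (8 × 105.0³ × 17)
  = 1.02766e+09 / 1.57437e+08 = 6.5275 N/mm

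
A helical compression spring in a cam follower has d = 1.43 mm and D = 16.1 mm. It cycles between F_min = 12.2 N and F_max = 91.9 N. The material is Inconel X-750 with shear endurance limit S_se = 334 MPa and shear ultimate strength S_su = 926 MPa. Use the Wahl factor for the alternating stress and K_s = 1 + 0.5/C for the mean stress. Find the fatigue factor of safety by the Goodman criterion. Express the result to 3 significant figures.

0.369

C = D/d = 16.1/1.43 = 11.2587; K_W = (4C−1)/(4C−4)+0.615/C = 1.1277; K_s = 1+0.5/C = 1.0444
F_a = (F_max−F_min)/2 = 39.85 N; F_m = (F_max+F_min)/2 = 52.05 N
τ_a = K_W·8F_aD/(πd³) = 1.1277 × 558.71 = 630.08 MPa
τ_m = K_s·8F_mD/(πd³) = 1.0444 × 729.76 = 762.17 MPa
Goodman: 1/n_f = τ_a/S_se + τ_m/S_su = 630.08/334 + 762.17/926 = 1.88645 + 0.82307 = 2.7095
n_f = 1/2.7095 = 0.3691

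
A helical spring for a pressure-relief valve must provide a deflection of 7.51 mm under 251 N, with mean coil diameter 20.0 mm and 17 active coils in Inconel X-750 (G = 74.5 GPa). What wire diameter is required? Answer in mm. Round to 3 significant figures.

Required rate k = F/δ = 251/7.51 = 33.422 N/mm
d = (8D³N_a·k / G)^(1/4) = (8·20.0³·17·33.422 / (74.5×10³))^0.25
  = (488.1)^0.25 = 4.7003 mm

4.70 mm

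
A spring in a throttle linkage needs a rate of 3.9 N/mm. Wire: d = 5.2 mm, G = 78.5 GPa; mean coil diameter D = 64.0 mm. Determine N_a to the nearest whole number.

7

N_a = Gd⁴/(8D³k) = (78.5×10³ × 5.2⁴)/(8 × 64.0³ × 3.9)
    = 5.73962e+07 / 8.17889e+06 = 7.018 → 7 coils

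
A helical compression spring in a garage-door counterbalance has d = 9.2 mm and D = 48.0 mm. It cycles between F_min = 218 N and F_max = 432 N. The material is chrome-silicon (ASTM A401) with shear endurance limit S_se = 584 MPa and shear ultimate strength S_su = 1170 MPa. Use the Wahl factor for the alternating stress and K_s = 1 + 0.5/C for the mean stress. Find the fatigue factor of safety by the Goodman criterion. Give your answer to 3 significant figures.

C = D/d = 48.0/9.2 = 5.2174; K_W = (4C−1)/(4C−4)+0.615/C = 1.2957; K_s = 1+0.5/C = 1.0958
F_a = (F_max−F_min)/2 = 107 N; F_m = (F_max+F_min)/2 = 325 N
τ_a = K_W·8F_aD/(πd³) = 1.2957 × 16.796 = 21.763 MPa
τ_m = K_s·8F_mD/(πd³) = 1.0958 × 51.015 = 55.904 MPa
Goodman: 1/n_f = τ_a/S_se + τ_m/S_su = 21.763/584 + 55.904/1170 = 0.03726 + 0.04778 = 0.085046
n_f = 1/0.085046 = 11.76

11.8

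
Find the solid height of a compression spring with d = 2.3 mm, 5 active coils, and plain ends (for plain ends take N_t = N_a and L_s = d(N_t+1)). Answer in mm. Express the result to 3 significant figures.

13.8 mm

plain ends: N_t = N_a = 5
L_s = d·(N_t+1) = 2.3 × 6 = 13.8 mm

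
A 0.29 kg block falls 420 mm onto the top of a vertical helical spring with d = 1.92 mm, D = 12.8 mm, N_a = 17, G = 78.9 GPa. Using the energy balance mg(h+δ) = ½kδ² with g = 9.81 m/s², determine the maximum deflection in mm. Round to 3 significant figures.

k = Gd⁴/(8D³N_a) = (78.9×10³)(1.92⁴)/(8·12.8³·17) = 3.7594 N/mm
W = mg = 0.29 × 9.81 = 2.8449 N
½kδ² − Wδ − Wh = 0 → δ = (W + √(W² + 2kWh))/k
δ = (2.8449 + √(8.0935 + 8983.79))/3.7594 = (2.8449 + 94.826)/3.7594 = 25.981 mm

26.0 mm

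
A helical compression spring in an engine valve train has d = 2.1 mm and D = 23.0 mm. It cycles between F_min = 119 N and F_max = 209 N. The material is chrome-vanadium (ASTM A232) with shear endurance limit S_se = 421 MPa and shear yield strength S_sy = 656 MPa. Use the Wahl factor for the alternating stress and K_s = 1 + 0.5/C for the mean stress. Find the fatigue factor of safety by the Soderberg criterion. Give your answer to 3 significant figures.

C = D/d = 23.0/2.1 = 10.9524; K_W = (4C−1)/(4C−4)+0.615/C = 1.1315; K_s = 1+0.5/C = 1.0457
F_a = (F_max−F_min)/2 = 45 N; F_m = (F_max+F_min)/2 = 164 N
τ_a = K_W·8F_aD/(πd³) = 1.1315 × 284.59 = 322.02 MPa
τ_m = K_s·8F_mD/(πd³) = 1.0457 × 1037.2 = 1084.5 MPa
Soderberg: 1/n_f = τ_a/S_se + τ_m/S_sy = 322.02/421 + 1084.5/656 = 0.76489 + 1.65325 = 2.4181
n_f = 1/2.4181 = 0.4135

0.414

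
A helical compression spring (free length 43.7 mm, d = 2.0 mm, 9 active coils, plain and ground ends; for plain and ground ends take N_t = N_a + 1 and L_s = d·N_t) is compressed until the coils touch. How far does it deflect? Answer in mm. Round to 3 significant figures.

N_t = 10; L_s = 2.0·10 = 20 mm
δ_solid = L₀ − L_s = 43.7 − 20 = 23.7 mm

23.7 mm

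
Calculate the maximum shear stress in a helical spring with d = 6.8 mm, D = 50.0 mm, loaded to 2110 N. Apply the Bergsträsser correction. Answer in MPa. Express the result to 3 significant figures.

Spring index C = D/d = 50.0/6.8 = 7.3529
K_B = (4C+2)/(4C−3) = 31.412/26.412 = 1.1893
τ₀ = 8FD/(πd³) = 8·2110·50.0/(π·6.8³) = 844000/987.82 = 854.41 MPa
τ_max = K·τ₀ = 1.1893 × 854.41 = 1016.2 MPa

1020 MPa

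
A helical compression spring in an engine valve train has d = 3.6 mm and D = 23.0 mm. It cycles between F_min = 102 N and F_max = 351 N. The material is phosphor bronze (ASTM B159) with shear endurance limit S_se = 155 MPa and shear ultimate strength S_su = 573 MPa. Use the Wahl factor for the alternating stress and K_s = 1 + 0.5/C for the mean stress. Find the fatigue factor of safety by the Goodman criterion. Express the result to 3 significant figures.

C = D/d = 23.0/3.6 = 6.3889; K_W = (4C−1)/(4C−4)+0.615/C = 1.2354; K_s = 1+0.5/C = 1.0783
F_a = (F_max−F_min)/2 = 124.5 N; F_m = (F_max+F_min)/2 = 226.5 N
τ_a = K_W·8F_aD/(πd³) = 1.2354 × 156.29 = 193.09 MPa
τ_m = K_s·8F_mD/(πd³) = 1.0783 × 284.33 = 306.59 MPa
Goodman: 1/n_f = τ_a/S_se + τ_m/S_su = 193.09/155 + 306.59/573 = 1.24571 + 0.53505 = 1.7808
n_f = 1/1.7808 = 0.5616

0.562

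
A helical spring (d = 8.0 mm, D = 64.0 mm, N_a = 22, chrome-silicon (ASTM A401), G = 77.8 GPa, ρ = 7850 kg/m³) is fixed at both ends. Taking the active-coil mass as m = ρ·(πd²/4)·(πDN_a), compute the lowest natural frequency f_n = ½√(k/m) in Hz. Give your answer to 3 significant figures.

k = Gd⁴/(8D³N_a) = (77.8×10³)(8.0⁴)/(8·64.0³·22) = 6.907 N/mm = 6907 N/m
Wire length L = πDN_a = π·64.0·22 = 4423.4 mm
m = ρ·(πd²/4)·L = 7850 × 50.265×10⁻⁶ m² × 4.4234 m = 1.7454 kg
f_n = ½√(k/m) = 0.5·√(6907/1.7454) = 0.5·√(3957.3) = 31.453 Hz

31.5 Hz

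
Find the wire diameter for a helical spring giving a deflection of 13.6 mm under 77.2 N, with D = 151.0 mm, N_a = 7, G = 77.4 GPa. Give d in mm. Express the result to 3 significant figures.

10.9 mm

Required rate k = F/δ = 77.2/13.6 = 5.6765 N/mm
d = (8D³N_a·k / G)^(1/4) = (8·151.0³·7·5.6765 / (77.4×10³))^0.25
  = (14140)^0.25 = 10.9047 mm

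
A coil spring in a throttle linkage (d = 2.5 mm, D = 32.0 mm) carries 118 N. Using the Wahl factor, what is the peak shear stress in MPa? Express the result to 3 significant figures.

Spring index C = D/d = 32.0/2.5 = 12.8000
K_W = (4C−1)/(4C−4) + 0.615/C = 50.200/47.200 + 0.0480 = 1.1116
τ₀ = 8FD/(πd³) = 8·118·32.0/(π·2.5³) = 30208/49.087 = 615.39 MPa
τ_max = K·τ₀ = 1.1116 × 615.39 = 684.07 MPa

684 MPa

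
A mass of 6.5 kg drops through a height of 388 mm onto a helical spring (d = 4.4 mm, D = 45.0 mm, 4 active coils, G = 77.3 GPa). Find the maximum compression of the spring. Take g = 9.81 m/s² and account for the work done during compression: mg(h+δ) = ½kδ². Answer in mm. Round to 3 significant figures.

77.3 mm

k = Gd⁴/(8D³N_a) = (77.3×10³)(4.4⁴)/(8·45.0³·4) = 9.9358 N/mm
W = mg = 6.5 × 9.81 = 63.765 N
½kδ² − Wδ − Wh = 0 → δ = (W + √(W² + 2kWh))/k
δ = (63.765 + √(4066 + 491639))/9.9358 = (63.765 + 704.06)/9.9358 = 77.279 mm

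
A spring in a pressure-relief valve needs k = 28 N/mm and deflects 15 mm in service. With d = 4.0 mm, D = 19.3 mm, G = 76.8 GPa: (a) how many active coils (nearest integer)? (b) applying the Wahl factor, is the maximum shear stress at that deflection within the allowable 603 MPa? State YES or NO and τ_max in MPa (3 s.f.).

N_a = Gd⁴/(8D³k) = (76.8×10³)(4.0⁴)/(8·19.3³·28) = 12.21 → N_a = 12
Actual rate k = Gd⁴/(8D³·12) = 28.488 N/mm
Working load F = kδ = 28.488·15 = 427.32 N
C = 19.3/4.0 = 4.8250; K_W = (4C−1)/(4C−4)+0.615/C = 1.3235
τ_max = K_W·8FD/(πd³) = 1.3235·328.15 = 434.31 MPa
τ_max ≤ 603 MPa → acceptable

(a) 12 coils; (b) YES, τ_max = 434 MPa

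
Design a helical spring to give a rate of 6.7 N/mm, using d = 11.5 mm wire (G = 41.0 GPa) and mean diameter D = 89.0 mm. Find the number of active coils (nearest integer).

N_a = Gd⁴/(8D³k) = (41.0×10³ × 11.5⁴)/(8 × 89.0³ × 6.7)
    = 7.17093e+08 / 3.77863e+07 = 18.98 → 19 coils

19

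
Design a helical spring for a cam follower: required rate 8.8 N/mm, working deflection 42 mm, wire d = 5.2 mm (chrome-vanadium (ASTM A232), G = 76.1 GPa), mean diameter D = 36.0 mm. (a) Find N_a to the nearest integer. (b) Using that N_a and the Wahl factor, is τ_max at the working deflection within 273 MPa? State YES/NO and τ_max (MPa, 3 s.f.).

(a) 17 coils; (b) NO, τ_max = 292 MPa

N_a = Gd⁴/(8D³k) = (76.1×10³)(5.2⁴)/(8·36.0³·8.8) = 16.94 → N_a = 17
Actual rate k = Gd⁴/(8D³·17) = 8.769 N/mm
Working load F = kδ = 8.769·42 = 368.3 N
C = 36.0/5.2 = 6.9231; K_W = (4C−1)/(4C−4)+0.615/C = 1.2155
τ_max = K_W·8FD/(πd³) = 1.2155·240.12 = 291.86 MPa
τ_max > 273 MPa → exceeds allowable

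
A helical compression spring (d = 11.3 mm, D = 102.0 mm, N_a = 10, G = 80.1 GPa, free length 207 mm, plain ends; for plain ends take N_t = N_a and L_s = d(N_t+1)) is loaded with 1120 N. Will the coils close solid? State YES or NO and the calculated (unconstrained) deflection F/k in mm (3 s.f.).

NO, δ = 72.8 mm

k = Gd⁴/(8D³N_a) = (80.1×10³)(11.3⁴)/(8·102.0³·10) = 15.384 N/mm
N_t = 10; L_s = 11.3·11 = 124.3 mm; δ_solid = L₀ − L_s = 207 − 124.3 = 82.7 mm
δ = F/k = 1120/15.384 = 72.805 mm
δ < δ_solid → spring does not go solid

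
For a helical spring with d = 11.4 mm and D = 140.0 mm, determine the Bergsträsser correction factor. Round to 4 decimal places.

C = D/d = 140.0/11.4 = 12.2807
K_B = (4C+2)/(4C−3) = 51.123/46.123 = 1.1084

1.1084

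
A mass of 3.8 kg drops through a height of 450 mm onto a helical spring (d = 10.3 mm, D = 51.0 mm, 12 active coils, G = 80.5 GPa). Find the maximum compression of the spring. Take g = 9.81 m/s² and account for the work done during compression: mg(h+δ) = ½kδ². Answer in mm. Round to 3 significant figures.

k = Gd⁴/(8D³N_a) = (80.5×10³)(10.3⁴)/(8·51.0³·12) = 71.148 N/mm
W = mg = 3.8 × 9.81 = 37.278 N
½kδ² − Wδ − Wh = 0 → δ = (W + √(W² + 2kWh))/k
δ = (37.278 + √(1389.6 + 2.38703e+06))/71.148 = (37.278 + 1545.5)/71.148 = 22.246 mm

22.2 mm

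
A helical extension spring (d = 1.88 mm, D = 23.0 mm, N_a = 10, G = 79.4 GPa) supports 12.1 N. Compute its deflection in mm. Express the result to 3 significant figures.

k = Gd⁴/(8D³N_a) = (79.4×10³)(1.88⁴)/(8·23.0³·10) = 1.019 N/mm
δ = F/k = 12.1 / 1.019 = 11.874 mm

11.9 mm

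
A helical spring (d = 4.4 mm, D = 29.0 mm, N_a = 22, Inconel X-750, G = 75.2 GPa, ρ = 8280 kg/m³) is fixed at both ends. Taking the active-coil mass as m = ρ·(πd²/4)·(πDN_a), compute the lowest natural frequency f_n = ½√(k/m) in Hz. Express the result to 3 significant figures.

80.7 Hz

k = Gd⁴/(8D³N_a) = (75.2×10³)(4.4⁴)/(8·29.0³·22) = 6.5663 N/mm = 6566.3 N/m
Wire length L = πDN_a = π·29.0·22 = 2004.3 mm
m = ρ·(πd²/4)·L = 8280 × 15.205×10⁻⁶ m² × 2.0043 m = 0.25235 kg
f_n = ½√(k/m) = 0.5·√(6566.3/0.25235) = 0.5·√(26021) = 80.655 Hz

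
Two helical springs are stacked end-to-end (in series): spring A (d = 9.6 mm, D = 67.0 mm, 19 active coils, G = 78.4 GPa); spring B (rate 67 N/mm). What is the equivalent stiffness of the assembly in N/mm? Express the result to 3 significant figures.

k_A = Gd⁴/(8D³N_a) = (78.4×10³)(9.6⁴)/(8·67.0³·19) = 14.566 N/mm
Series: 1/k_eq = 1/14.566 + 1/67 = 0.08358; k_eq = 11.965 N/mm

12.0 N/mm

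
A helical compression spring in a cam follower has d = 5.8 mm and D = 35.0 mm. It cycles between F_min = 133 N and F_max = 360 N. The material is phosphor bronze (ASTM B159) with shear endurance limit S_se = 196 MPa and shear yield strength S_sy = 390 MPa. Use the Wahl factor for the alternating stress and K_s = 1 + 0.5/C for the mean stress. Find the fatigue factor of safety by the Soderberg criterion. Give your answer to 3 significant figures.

1.55

C = D/d = 35.0/5.8 = 6.0345; K_W = (4C−1)/(4C−4)+0.615/C = 1.2509; K_s = 1+0.5/C = 1.0829
F_a = (F_max−F_min)/2 = 113.5 N; F_m = (F_max+F_min)/2 = 246.5 N
τ_a = K_W·8F_aD/(πd³) = 1.2509 × 51.847 = 64.854 MPa
τ_m = K_s·8F_mD/(πd³) = 1.0829 × 112.6 = 121.93 MPa
Soderberg: 1/n_f = τ_a/S_se + τ_m/S_sy = 64.854/196 + 121.93/390 = 0.33089 + 0.31264 = 0.64353
n_f = 1/0.64353 = 1.554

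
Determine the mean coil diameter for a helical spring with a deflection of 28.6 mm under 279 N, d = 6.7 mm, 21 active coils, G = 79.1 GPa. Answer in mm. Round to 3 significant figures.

Required rate k = F/δ = 279/28.6 = 9.7552 N/mm
D = (Gd⁴/(8N_a·k))^(1/3) = (79.1×10³·6.7⁴/(8·21·9.7552))^(1/3)
  = (97258.7)^(1/3) = 45.9878 mm

46.0 mm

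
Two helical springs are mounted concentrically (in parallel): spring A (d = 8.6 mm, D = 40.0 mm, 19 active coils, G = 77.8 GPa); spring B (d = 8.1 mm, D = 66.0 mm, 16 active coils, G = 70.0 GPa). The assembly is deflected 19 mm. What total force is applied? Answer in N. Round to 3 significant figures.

k_A = Gd⁴/(8D³N_a) = (77.8×10³)(8.6⁴)/(8·40.0³·19) = 43.747 N/mm
k_B = Gd⁴/(8D³N_a) = (70.0×10³)(8.1⁴)/(8·66.0³·16) = 8.1883 N/mm
Parallel: k_eq = 43.747 + 8.1883 = 51.936 N/mm
F = k_eq·δ = 51.936·19 = 986.77 N

987 N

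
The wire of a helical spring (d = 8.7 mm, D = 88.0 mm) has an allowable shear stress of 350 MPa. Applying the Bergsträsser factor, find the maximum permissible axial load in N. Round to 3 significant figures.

C = D/d = 88.0/8.7 = 10.1149
K_B = (4C+2)/(4C−3) = 42.460/37.460 = 1.1335
τ_max = K·8FD/(πd³) → F_max = τ_allow·πd³/(8DK)
F_max = 350·π·8.7³/(8·88.0·1.1335) = 7.2406e+05/797.97 = 907.38 N

907 N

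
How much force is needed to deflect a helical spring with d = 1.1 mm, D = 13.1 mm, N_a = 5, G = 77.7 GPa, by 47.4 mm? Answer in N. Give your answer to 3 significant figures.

k = Gd⁴/(8D³N_a) = (77.7×10³)(1.1⁴)/(8·13.1³·5) = 1.2651 N/mm
F = k·δ = 1.2651 × 47.4 = 59.965 N

60.0 N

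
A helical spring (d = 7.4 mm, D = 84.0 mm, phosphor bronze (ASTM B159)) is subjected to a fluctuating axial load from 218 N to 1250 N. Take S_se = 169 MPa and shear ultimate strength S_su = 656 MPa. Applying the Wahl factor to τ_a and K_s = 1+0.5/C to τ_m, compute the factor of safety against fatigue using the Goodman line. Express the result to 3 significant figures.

0.411

C = D/d = 84.0/7.4 = 11.3514; K_W = (4C−1)/(4C−4)+0.615/C = 1.1266; K_s = 1+0.5/C = 1.0440
F_a = (F_max−F_min)/2 = 516 N; F_m = (F_max+F_min)/2 = 734 N
τ_a = K_W·8F_aD/(πd³) = 1.1266 × 272.38 = 306.87 MPa
τ_m = K_s·8F_mD/(πd³) = 1.0440 × 387.45 = 404.52 MPa
Goodman: 1/n_f = τ_a/S_se + τ_m/S_su = 306.87/169 + 404.52/656 = 1.81581 + 0.61665 = 2.4325
n_f = 1/2.4325 = 0.4111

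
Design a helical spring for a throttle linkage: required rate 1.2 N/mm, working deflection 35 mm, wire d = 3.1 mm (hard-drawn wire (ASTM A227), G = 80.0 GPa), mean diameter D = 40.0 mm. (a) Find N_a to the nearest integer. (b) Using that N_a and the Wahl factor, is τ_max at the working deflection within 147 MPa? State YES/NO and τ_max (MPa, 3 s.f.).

(a) 12 coils; (b) NO, τ_max = 160 MPa

N_a = Gd⁴/(8D³k) = (80.0×10³)(3.1⁴)/(8·40.0³·1.2) = 12.03 → N_a = 12
Actual rate k = Gd⁴/(8D³·12) = 1.2025 N/mm
Working load F = kδ = 1.2025·35 = 42.088 N
C = 40.0/3.1 = 12.9032; K_W = (4C−1)/(4C−4)+0.615/C = 1.1107
τ_max = K_W·8FD/(πd³) = 1.1107·143.9 = 159.83 MPa
τ_max > 147 MPa → exceeds allowable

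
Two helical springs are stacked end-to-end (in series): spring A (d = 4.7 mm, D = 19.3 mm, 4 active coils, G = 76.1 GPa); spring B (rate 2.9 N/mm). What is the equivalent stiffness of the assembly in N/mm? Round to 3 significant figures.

k_A = Gd⁴/(8D³N_a) = (76.1×10³)(4.7⁴)/(8·19.3³·4) = 161.42 N/mm
Series: 1/k_eq = 1/161.42 + 1/2.9 = 0.35102; k_eq = 2.8488 N/mm

2.85 N/mm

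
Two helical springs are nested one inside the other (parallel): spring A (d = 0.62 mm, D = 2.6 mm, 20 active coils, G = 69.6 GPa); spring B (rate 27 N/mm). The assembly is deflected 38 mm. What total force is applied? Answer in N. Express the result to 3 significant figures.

k_A = Gd⁴/(8D³N_a) = (69.6×10³)(0.62⁴)/(8·2.6³·20) = 3.6571 N/mm
Parallel: k_eq = 3.6571 + 27 = 30.657 N/mm
F = k_eq·δ = 30.657·38 = 1165 N

1160 N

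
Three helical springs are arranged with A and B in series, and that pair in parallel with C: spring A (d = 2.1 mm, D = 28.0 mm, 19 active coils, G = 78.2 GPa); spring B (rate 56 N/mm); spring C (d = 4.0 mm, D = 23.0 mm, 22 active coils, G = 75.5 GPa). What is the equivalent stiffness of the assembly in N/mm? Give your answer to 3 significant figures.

k_A = Gd⁴/(8D³N_a) = (78.2×10³)(2.1⁴)/(8·28.0³·19) = 0.45579 N/mm
k_C = Gd⁴/(8D³N_a) = (75.5×10³)(4.0⁴)/(8·23.0³·22) = 9.0259 N/mm
Springs A,B series: k_AB = 1/(1/0.45579+1/56) = 0.45211 N/mm; parallel with C: k_eq = 0.45211+9.0259 = 9.478 N/mm

9.48 N/mm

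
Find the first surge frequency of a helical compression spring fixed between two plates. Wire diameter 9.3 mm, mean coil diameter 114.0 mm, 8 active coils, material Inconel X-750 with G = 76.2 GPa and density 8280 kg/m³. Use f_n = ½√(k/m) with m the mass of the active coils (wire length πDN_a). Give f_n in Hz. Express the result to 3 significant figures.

30.5 Hz

k = Gd⁴/(8D³N_a) = (76.2×10³)(9.3⁴)/(8·114.0³·8) = 6.0116 N/mm = 6011.6 N/m
Wire length L = πDN_a = π·114.0·8 = 2865.1 mm
m = ρ·(πd²/4)·L = 8280 × 67.929×10⁻⁶ m² × 2.8651 m = 1.6115 kg
f_n = ½√(k/m) = 0.5·√(6011.6/1.6115) = 0.5·√(3730.5) = 30.539 Hz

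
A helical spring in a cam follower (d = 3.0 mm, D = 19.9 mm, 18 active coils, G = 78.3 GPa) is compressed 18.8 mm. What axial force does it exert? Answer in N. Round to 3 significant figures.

k = Gd⁴/(8D³N_a) = (78.3×10³)(3.0⁴)/(8·19.9³·18) = 5.5889 N/mm
F = k·δ = 5.5889 × 18.8 = 105.07 N

105 N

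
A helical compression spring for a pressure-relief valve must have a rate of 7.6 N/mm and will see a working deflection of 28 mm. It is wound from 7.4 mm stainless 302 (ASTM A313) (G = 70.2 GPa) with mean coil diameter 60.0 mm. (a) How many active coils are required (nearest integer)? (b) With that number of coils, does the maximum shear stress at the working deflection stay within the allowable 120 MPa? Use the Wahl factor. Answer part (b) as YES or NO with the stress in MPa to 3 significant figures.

N_a = Gd⁴/(8D³k) = (70.2×10³)(7.4⁴)/(8·60.0³·7.6) = 16.03 → N_a = 16
Actual rate k = Gd⁴/(8D³·16) = 7.6138 N/mm
Working load F = kδ = 7.6138·28 = 213.19 N
C = 60.0/7.4 = 8.1081; K_W = (4C−1)/(4C−4)+0.615/C = 1.1814
τ_max = K_W·8FD/(πd³) = 1.1814·80.381 = 94.959 MPa
τ_max ≤ 120 MPa → acceptable

(a) 16 coils; (b) YES, τ_max = 95.0 MPa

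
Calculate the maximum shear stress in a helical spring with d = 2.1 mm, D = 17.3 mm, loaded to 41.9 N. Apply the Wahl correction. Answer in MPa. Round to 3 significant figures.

Spring index C = D/d = 17.3/2.1 = 8.2381
K_W = (4C−1)/(4C−4) + 0.615/C = 31.952/28.952 + 0.0747 = 1.1783
τ₀ = 8FD/(πd³) = 8·41.9·17.3/(π·2.1³) = 5798.96/29.094 = 199.32 MPa
τ_max = K·τ₀ = 1.1783 × 199.32 = 234.85 MPa

235 MPa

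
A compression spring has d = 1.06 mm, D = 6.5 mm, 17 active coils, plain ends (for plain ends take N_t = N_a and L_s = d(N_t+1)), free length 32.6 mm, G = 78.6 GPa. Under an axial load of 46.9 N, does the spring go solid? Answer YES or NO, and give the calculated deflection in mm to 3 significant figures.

k = Gd⁴/(8D³N_a) = (78.6×10³)(1.06⁴)/(8·6.5³·17) = 2.6568 N/mm
N_t = 17; L_s = 1.06·18 = 19.08 mm; δ_solid = L₀ − L_s = 32.6 − 19.08 = 13.52 mm
δ = F/k = 46.9/2.6568 = 17.652 mm
δ ≥ δ_solid → spring goes solid

YES, δ = 17.7 mm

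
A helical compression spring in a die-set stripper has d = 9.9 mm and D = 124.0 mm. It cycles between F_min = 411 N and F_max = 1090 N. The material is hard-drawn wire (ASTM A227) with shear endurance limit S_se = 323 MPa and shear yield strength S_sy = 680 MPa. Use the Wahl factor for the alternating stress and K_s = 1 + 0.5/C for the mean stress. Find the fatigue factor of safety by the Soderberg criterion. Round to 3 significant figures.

1.33

C = D/d = 124.0/9.9 = 12.5253; K_W = (4C−1)/(4C−4)+0.615/C = 1.1142; K_s = 1+0.5/C = 1.0399
F_a = (F_max−F_min)/2 = 339.5 N; F_m = (F_max+F_min)/2 = 750.5 N
τ_a = K_W·8F_aD/(πd³) = 1.1142 × 110.48 = 123.1 MPa
τ_m = K_s·8F_mD/(πd³) = 1.0399 × 244.23 = 253.98 MPa
Soderberg: 1/n_f = τ_a/S_se + τ_m/S_sy = 123.1/323 + 253.98/680 = 0.38111 + 0.37351 = 0.75461
n_f = 1/0.75461 = 1.325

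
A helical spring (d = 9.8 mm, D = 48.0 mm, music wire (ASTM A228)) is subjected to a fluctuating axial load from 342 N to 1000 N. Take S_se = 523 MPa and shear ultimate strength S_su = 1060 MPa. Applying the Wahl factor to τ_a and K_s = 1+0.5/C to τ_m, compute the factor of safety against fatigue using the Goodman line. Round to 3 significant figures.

5.04

C = D/d = 48.0/9.8 = 4.8980; K_W = (4C−1)/(4C−4)+0.615/C = 1.3180; K_s = 1+0.5/C = 1.1021
F_a = (F_max−F_min)/2 = 329 N; F_m = (F_max+F_min)/2 = 671 N
τ_a = K_W·8F_aD/(πd³) = 1.3180 × 42.727 = 56.313 MPa
τ_m = K_s·8F_mD/(πd³) = 1.1021 × 87.142 = 96.037 MPa
Goodman: 1/n_f = τ_a/S_se + τ_m/S_su = 56.313/523 + 96.037/1060 = 0.10767 + 0.09060 = 0.19827
n_f = 1/0.19827 = 5.044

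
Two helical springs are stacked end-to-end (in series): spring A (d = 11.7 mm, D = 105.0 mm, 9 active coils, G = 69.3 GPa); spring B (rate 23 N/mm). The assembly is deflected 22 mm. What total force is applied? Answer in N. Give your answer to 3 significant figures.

204 N

k_A = Gd⁴/(8D³N_a) = (69.3×10³)(11.7⁴)/(8·105.0³·9) = 15.58 N/mm
Series: 1/k_eq = 1/15.58 + 1/23 = 0.10766; k_eq = 9.2883 N/mm
F = k_eq·δ = 9.2883·22 = 204.34 N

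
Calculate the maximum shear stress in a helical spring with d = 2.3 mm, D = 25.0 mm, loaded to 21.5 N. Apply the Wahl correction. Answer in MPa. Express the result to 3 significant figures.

127 MPa

Spring index C = D/d = 25.0/2.3 = 10.8696
K_W = (4C−1)/(4C−4) + 0.615/C = 42.478/39.478 + 0.0566 = 1.1326
τ₀ = 8FD/(πd³) = 8·21.5·25.0/(π·2.3³) = 4300/38.224 = 112.5 MPa
τ_max = K·τ₀ = 1.1326 × 112.5 = 127.41 MPa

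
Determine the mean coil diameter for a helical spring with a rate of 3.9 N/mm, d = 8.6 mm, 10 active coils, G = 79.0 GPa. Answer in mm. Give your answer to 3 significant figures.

D = (Gd⁴/(8N_a·k))^(1/3) = (79.0×10³·8.6⁴/(8·10·3.9))^(1/3)
  = (1.38505e+06)^(1/3) = 111.4693 mm

111 mm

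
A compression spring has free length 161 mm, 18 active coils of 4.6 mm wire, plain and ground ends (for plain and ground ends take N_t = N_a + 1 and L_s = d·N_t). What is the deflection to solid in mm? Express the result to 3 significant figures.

N_t = 19; L_s = 4.6·19 = 87.4 mm
δ_solid = L₀ − L_s = 161 − 87.4 = 73.6 mm

73.6 mm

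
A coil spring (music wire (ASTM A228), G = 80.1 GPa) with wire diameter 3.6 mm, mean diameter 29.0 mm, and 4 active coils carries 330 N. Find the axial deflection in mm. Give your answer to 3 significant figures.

19.1 mm

k = Gd⁴/(8D³N_a) = (80.1×10³)(3.6⁴)/(8·29.0³·4) = 17.238 N/mm
δ = F/k = 330 / 17.238 = 19.143 mm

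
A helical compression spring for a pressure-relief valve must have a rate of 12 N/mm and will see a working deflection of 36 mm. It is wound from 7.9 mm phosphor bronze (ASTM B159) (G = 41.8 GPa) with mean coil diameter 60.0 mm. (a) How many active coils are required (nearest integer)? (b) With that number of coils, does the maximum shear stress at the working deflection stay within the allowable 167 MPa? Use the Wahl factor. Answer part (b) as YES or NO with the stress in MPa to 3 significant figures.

N_a = Gd⁴/(8D³k) = (41.8×10³)(7.9⁴)/(8·60.0³·12) = 7.852 → N_a = 8
Actual rate k = Gd⁴/(8D³·8) = 11.777 N/mm
Working load F = kδ = 11.777·36 = 423.99 N
C = 60.0/7.9 = 7.5949; K_W = (4C−1)/(4C−4)+0.615/C = 1.1947
τ_max = K_W·8FD/(πd³) = 1.1947·131.39 = 156.97 MPa
τ_max ≤ 167 MPa → acceptable

(a) 8 coils; (b) YES, τ_max = 157 MPa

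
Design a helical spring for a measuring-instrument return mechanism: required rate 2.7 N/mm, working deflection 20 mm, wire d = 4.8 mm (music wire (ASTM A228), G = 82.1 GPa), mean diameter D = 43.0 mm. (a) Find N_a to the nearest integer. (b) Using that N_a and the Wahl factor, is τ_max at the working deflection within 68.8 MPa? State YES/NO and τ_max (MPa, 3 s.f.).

(a) 25 coils; (b) YES, τ_max = 63.1 MPa

N_a = Gd⁴/(8D³k) = (82.1×10³)(4.8⁴)/(8·43.0³·2.7) = 25.38 → N_a = 25
Actual rate k = Gd⁴/(8D³·25) = 2.7408 N/mm
Working load F = kδ = 2.7408·20 = 54.815 N
C = 43.0/4.8 = 8.9583; K_W = (4C−1)/(4C−4)+0.615/C = 1.1629
τ_max = K_W·8FD/(πd³) = 1.1629·54.273 = 63.114 MPa
τ_max ≤ 68.8 MPa → acceptable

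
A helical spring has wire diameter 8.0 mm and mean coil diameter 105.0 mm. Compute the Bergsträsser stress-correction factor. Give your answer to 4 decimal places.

1.1010

C = D/d = 105.0/8.0 = 13.1250
K_B = (4C+2)/(4C−3) = 54.500/49.500 = 1.1010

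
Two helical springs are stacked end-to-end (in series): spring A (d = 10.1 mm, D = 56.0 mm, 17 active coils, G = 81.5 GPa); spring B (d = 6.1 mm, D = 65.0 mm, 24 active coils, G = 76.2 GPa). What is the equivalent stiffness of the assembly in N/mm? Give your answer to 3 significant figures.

1.89 N/mm

k_A = Gd⁴/(8D³N_a) = (81.5×10³)(10.1⁴)/(8·56.0³·17) = 35.509 N/mm
k_B = Gd⁴/(8D³N_a) = (76.2×10³)(6.1⁴)/(8·65.0³·24) = 2.0009 N/mm
Series: 1/k_eq = 1/35.509 + 1/2.0009 = 0.52793; k_eq = 1.8942 N/mm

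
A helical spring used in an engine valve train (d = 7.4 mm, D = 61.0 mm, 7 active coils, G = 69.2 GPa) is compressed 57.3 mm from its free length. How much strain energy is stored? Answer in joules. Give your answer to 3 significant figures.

26.8 J

k = Gd⁴/(8D³N_a) = (69.2×10³)(7.4⁴)/(8·61.0³·7) = 16.325 N/mm
U = ½kδ² = 0.5 × 16.325 × 57.3² = 26800 N·mm = 26.8 J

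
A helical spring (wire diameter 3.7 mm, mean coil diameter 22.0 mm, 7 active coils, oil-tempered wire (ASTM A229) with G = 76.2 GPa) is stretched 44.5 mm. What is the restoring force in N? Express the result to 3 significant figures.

k = Gd⁴/(8D³N_a) = (76.2×10³)(3.7⁴)/(8·22.0³·7) = 23.95 N/mm
F = k·δ = 23.95 × 44.5 = 1065.8 N

1070 N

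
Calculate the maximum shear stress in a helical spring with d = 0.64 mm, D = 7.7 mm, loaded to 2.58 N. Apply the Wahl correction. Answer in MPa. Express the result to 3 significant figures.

216 MPa

Spring index C = D/d = 7.7/0.64 = 12.0312
K_W = (4C−1)/(4C−4) + 0.615/C = 47.125/44.125 + 0.0511 = 1.1191
τ₀ = 8FD/(πd³) = 8·2.58·7.7/(π·0.64³) = 158.928/0.82355 = 192.98 MPa
τ_max = K·τ₀ = 1.1191 × 192.98 = 215.96 MPa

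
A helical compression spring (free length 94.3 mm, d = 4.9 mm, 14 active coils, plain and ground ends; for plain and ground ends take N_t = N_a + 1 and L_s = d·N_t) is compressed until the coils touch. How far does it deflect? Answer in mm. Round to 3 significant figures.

N_t = 15; L_s = 4.9·15 = 73.5 mm
δ_solid = L₀ − L_s = 94.3 − 73.5 = 20.8 mm

20.8 mm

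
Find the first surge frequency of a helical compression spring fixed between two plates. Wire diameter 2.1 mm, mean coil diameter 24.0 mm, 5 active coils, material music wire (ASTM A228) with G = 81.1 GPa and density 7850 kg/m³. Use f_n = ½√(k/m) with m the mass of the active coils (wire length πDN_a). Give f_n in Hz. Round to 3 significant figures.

264 Hz

k = Gd⁴/(8D³N_a) = (81.1×10³)(2.1⁴)/(8·24.0³·5) = 2.8524 N/mm = 2852.4 N/m
Wire length L = πDN_a = π·24.0·5 = 376.99 mm
m = ρ·(πd²/4)·L = 7850 × 3.4636×10⁻⁶ m² × 0.37699 m = 0.01025 kg
f_n = ½√(k/m) = 0.5·√(2852.4/0.01025) = 0.5·√(2.7828e+05) = 263.76 Hz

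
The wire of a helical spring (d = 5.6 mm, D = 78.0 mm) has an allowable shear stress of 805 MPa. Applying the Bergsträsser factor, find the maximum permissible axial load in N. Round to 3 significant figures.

650 N

C = D/d = 78.0/5.6 = 13.9286
K_B = (4C+2)/(4C−3) = 57.714/52.714 = 1.0949
τ_max = K·8FD/(πd³) → F_max = τ_allow·πd³/(8DK)
F_max = 805·π·5.6³/(8·78.0·1.0949) = 4.4413e+05/683.19 = 650.09 N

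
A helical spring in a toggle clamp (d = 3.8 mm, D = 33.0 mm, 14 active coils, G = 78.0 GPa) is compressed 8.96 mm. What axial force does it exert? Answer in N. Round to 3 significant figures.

k = Gd⁴/(8D³N_a) = (78.0×10³)(3.8⁴)/(8·33.0³·14) = 4.0408 N/mm
F = k·δ = 4.0408 × 8.96 = 36.206 N

36.2 N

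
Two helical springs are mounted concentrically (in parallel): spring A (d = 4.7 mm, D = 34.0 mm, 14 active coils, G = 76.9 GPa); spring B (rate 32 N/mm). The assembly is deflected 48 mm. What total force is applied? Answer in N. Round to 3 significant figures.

k_A = Gd⁴/(8D³N_a) = (76.9×10³)(4.7⁴)/(8·34.0³·14) = 8.5244 N/mm
Parallel: k_eq = 8.5244 + 32 = 40.524 N/mm
F = k_eq·δ = 40.524·48 = 1945.2 N

1950 N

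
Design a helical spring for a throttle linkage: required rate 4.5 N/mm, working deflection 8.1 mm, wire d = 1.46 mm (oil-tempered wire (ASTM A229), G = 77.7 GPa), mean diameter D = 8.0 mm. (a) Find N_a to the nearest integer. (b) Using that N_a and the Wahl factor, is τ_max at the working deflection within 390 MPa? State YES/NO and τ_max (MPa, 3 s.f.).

(a) 19 coils; (b) YES, τ_max = 308 MPa

N_a = Gd⁴/(8D³k) = (77.7×10³)(1.46⁴)/(8·8.0³·4.5) = 19.15 → N_a = 19
Actual rate k = Gd⁴/(8D³·19) = 4.5365 N/mm
Working load F = kδ = 4.5365·8.1 = 36.745 N
C = 8.0/1.46 = 5.4795; K_W = (4C−1)/(4C−4)+0.615/C = 1.2797
τ_max = K_W·8FD/(πd³) = 1.2797·240.53 = 307.8 MPa
τ_max ≤ 390 MPa → acceptable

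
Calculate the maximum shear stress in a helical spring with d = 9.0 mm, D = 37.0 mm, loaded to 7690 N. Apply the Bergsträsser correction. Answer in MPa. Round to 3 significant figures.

1360 MPa

Spring index C = D/d = 37.0/9.0 = 4.1111
K_B = (4C+2)/(4C−3) = 18.444/13.444 = 1.3719
τ₀ = 8FD/(πd³) = 8·7690·37.0/(π·9.0³) = 2.27624e+06/2290.2 = 993.9 MPa
τ_max = K·τ₀ = 1.3719 × 993.9 = 1363.5 MPa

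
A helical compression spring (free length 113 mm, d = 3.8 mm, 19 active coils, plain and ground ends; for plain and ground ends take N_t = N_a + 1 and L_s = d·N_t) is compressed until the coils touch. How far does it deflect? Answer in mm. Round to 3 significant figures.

N_t = 20; L_s = 3.8·20 = 76 mm
δ_solid = L₀ − L_s = 113 − 76 = 37 mm

37.0 mm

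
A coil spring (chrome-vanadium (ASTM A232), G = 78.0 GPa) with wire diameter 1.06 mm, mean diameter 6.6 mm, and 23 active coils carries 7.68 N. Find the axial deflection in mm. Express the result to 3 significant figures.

4.13 mm

k = Gd⁴/(8D³N_a) = (78.0×10³)(1.06⁴)/(8·6.6³·23) = 1.8615 N/mm
δ = F/k = 7.68 / 1.8615 = 4.1257 mm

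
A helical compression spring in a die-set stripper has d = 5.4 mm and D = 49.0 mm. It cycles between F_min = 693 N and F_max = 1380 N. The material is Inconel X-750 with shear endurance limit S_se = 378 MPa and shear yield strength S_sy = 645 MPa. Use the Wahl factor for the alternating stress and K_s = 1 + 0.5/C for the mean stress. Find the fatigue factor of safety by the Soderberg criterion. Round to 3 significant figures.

0.459

C = D/d = 49.0/5.4 = 9.0741; K_W = (4C−1)/(4C−4)+0.615/C = 1.1607; K_s = 1+0.5/C = 1.0551
F_a = (F_max−F_min)/2 = 343.5 N; F_m = (F_max+F_min)/2 = 1036.5 N
τ_a = K_W·8F_aD/(πd³) = 1.1607 × 272.2 = 315.93 MPa
τ_m = K_s·8F_mD/(πd³) = 1.0551 × 821.34 = 866.6 MPa
Soderberg: 1/n_f = τ_a/S_se + τ_m/S_sy = 315.93/378 + 866.6/645 = 0.83579 + 1.34357 = 2.1794
n_f = 1/2.1794 = 0.4589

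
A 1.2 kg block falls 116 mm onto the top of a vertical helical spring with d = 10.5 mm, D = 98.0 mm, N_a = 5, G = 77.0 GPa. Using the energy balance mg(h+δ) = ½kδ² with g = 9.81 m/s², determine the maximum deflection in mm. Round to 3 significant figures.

11.0 mm

k = Gd⁴/(8D³N_a) = (77.0×10³)(10.5⁴)/(8·98.0³·5) = 24.86 N/mm
W = mg = 1.2 × 9.81 = 11.772 N
½kδ² − Wδ − Wh = 0 → δ = (W + √(W² + 2kWh))/k
δ = (11.772 + √(138.58 + 67896.6))/24.86 = (11.772 + 260.84)/24.86 = 10.965 mm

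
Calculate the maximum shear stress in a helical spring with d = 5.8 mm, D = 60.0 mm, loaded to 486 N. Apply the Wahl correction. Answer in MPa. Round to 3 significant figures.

Spring index C = D/d = 60.0/5.8 = 10.3448
K_W = (4C−1)/(4C−4) + 0.615/C = 40.379/37.379 + 0.0594 = 1.1397
τ₀ = 8FD/(πd³) = 8·486·60.0/(π·5.8³) = 233280/612.96 = 380.58 MPa
τ_max = K·τ₀ = 1.1397 × 380.58 = 433.75 MPa

434 MPa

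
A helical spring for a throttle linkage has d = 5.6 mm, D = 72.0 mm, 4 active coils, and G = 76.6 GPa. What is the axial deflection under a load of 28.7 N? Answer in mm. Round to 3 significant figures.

k = Gd⁴/(8D³N_a) = (76.6×10³)(5.6⁴)/(8·72.0³·4) = 6.3072 N/mm
δ = F/k = 28.7 / 6.3072 = 4.5504 mm

4.55 mm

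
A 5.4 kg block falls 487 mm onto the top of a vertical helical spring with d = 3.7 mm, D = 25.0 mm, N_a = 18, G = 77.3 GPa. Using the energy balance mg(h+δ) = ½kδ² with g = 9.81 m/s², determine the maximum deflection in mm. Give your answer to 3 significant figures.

98.1 mm

k = Gd⁴/(8D³N_a) = (77.3×10³)(3.7⁴)/(8·25.0³·18) = 6.4388 N/mm
W = mg = 5.4 × 9.81 = 52.974 N
½kδ² − Wδ − Wh = 0 → δ = (W + √(W² + 2kWh))/k
δ = (52.974 + √(2806.2 + 332220))/6.4388 = (52.974 + 578.81)/6.4388 = 98.122 mm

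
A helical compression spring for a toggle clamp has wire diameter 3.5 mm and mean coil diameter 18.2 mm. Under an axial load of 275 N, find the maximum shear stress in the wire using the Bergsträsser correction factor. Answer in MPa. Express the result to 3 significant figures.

381 MPa

Spring index C = D/d = 18.2/3.5 = 5.2000
K_B = (4C+2)/(4C−3) = 22.800/17.800 = 1.2809
τ₀ = 8FD/(πd³) = 8·275·18.2/(π·3.5³) = 40040/134.7 = 297.26 MPa
τ_max = K·τ₀ = 1.2809 × 297.26 = 380.76 MPa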